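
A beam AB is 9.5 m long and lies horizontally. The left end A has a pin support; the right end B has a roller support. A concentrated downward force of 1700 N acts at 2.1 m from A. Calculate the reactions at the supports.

A_x = 0, A_y = 1324 N, B_y = 375.8 N

ΣM about A: B_y·9.5 − 1700·2.1 = 0 → B_y = 3570/9.5 = 375.789 ≈ 375.8 N.
ΣF_y = 0: A_y + 375.789 − 1700 = 0 → A_y = 1324 N.
ΣF_x = 0: no horizontal applied forces, so A_x = 0.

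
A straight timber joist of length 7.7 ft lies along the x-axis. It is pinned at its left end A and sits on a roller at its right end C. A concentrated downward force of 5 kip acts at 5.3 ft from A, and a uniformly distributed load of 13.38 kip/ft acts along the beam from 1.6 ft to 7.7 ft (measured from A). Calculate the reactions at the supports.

A_x = 0, A_y = 33.89 kip, C_y = 52.73 kip

Resultant of the distributed load: 13.38 × 6.1 = 81.618 kip at 4.65 ft from A.
ΣM about A: C_y·7.7 − 5·5.3 − (13.38·6.1)·4.65 = 0 → C_y = 406.0237/7.7 = 52.7304 ≈ 52.73 kip.
ΣF_y = 0: A_y + 52.7304 − 5 − 13.38·6.1 = 0 → A_y = 33.89 kip.
ΣF_x = 0: no horizontal applied forces, so A_x = 0.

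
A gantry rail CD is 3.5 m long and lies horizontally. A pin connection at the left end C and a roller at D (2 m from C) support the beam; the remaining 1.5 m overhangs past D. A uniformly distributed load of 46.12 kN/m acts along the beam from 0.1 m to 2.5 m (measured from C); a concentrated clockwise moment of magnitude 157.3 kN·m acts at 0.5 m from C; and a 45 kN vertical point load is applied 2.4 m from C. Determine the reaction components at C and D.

C_x = 0, C_y = -48.91 kN, D_y = 204.6 kN

Resultant of the distributed load: 46.12 × 2.4 = 110.688 kN at 1.3 m from C.
Taking moments about C: D_y·2 − (46.12·2.4)·1.3 − 157.3 − 45·2.4 = 0 → D_y = 409.1944/2 = 204.597 ≈ 204.6 kN.
ΣF_y = 0: C_y + 204.597 − 46.12·2.4 − 45 = 0 → C_y = -48.91 kN.
ΣF_x = 0: no horizontal applied forces, so C_x = 0.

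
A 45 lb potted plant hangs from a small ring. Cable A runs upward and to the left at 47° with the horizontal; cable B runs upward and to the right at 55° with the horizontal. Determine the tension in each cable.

ΣF_x = 0: −T_A·cos47° + T_B·cos55° = 0 → T_B = 1.18903·T_A.
ΣF_y = 0: T_A·sin47° + T_B·sin55° = 45.
Substitute: T_A·(0.731354 + 1.18903·0.819152) = 45 → T_A = 26.3875 ≈ 26.39 lb.
Then T_B = 1.18903 × 26.3875 = 31.38 lb.

T_A = 26.39 lb, T_B = 31.38 lb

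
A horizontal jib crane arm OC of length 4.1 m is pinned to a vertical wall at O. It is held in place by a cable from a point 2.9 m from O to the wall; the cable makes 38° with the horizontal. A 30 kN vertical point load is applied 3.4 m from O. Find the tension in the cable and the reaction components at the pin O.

ΣM about O: T·sin38°·2.9 − 30·3.4 = 0 → T = 102/(2.9·0.615661) = 57.1295 ≈ 57.13 kN.
ΣF_x = 0: O_x − T·cos38° = 0 → O_x = 57.1295 × 0.788011 = 45.02 kN.
ΣF_y = 0: O_y + T·sin38° − 30 = 0 → O_y = 30 − 57.1295 × 0.615661 = -5.172 kN.

T = 57.13 kN, O_x = 45.02 kN, O_y = -5.172 kN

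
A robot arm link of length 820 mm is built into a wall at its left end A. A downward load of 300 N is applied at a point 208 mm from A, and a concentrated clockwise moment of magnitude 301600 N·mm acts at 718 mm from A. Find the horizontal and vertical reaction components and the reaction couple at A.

A_x = 0, A_y = 300.0 N, M_A = 364000 N·mm

ΣF_x = 0: A_x = 0.
ΣF_y = 0: A_y − 300 = 0 → A_y = 300.0 N.
ΣM about A: M_A − 300·208 − 301600 = 0 → M_A = 364000 N·mm.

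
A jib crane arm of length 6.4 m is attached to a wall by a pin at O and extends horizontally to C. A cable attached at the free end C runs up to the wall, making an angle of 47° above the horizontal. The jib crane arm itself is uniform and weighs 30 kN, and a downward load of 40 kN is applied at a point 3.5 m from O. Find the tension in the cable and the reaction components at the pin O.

ΣM about O: T·sin47°·6.4 − 30·3.2 − 40·3.5 = 0 → T = 236/(6.4·0.731354) = 50.4202 ≈ 50.42 kN.
ΣF_x = 0: O_x − T·cos47° = 0 → O_x = 50.4202 × 0.681998 = 34.39 kN.
ΣF_y = 0: O_y + T·sin47° − 30 − 40 = 0 → O_y = 70 − 50.4202 × 0.731354 = 33.12 kN.

T = 50.42 kN, O_x = 34.39 kN, O_y = 33.12 kN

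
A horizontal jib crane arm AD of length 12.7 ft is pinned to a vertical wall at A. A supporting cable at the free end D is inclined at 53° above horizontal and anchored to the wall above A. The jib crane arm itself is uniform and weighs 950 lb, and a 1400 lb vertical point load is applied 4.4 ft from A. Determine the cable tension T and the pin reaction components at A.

ΣM about A: T·sin53°·12.7 − 950·6.35 − 1400·4.4 = 0 → T = 12192.5/(12.7·0.798636) = 1202.1 ≈ 1202 lb.
ΣF_x = 0: A_x − T·cos53° = 0 → A_x = 1202.1 × 0.601815 = 723.4 lb.
ΣF_y = 0: A_y + T·sin53° − 950 − 1400 = 0 → A_y = 2350 − 1202.1 × 0.798636 = 1390 lb.

T = 1202 lb, A_x = 723.4 lb, A_y = 1390 lb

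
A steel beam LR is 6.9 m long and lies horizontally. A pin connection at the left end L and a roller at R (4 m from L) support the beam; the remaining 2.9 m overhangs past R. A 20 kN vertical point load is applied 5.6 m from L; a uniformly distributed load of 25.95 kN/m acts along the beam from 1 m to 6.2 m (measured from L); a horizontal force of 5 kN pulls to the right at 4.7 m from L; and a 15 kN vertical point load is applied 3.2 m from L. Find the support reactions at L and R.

L_x = -5.000 kN, L_y = 8.494 kN, R_y = 161.4 kN

Resultant of the distributed load: 25.95 × 5.2 = 134.94 kN at 3.6 m from L.
Moments about L: R_y·4 − 20·5.6 − (25.95·5.2)·3.6 − 15·3.2 = 0 → R_y = 645.784/4 = 161.446 ≈ 161.4 kN.
ΣF_y = 0: L_y + 161.446 − 20 − 25.95·5.2 − 15 = 0 → L_y = 8.494 kN.
ΣF_x = 0: L_x + 5 = 0 → L_x = -5.000 kN.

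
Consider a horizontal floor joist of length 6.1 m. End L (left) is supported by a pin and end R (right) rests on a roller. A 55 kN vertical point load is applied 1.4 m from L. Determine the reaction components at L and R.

ΣM about L: R_y·6.1 − 55·1.4 = 0 → R_y = 77/6.1 = 12.623 ≈ 12.62 kN.
ΣF_y = 0: L_y + 12.623 − 55 = 0 → L_y = 42.38 kN.
ΣF_x = 0: no horizontal applied forces, so L_x = 0.

L_x = 0, L_y = 42.38 kN, R_y = 12.62 kN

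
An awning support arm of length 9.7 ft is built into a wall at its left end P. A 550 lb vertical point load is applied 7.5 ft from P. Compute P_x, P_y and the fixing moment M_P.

P_x = 0, P_y = 550.0 lb, M_P = 4125 lb·ft

ΣF_x = 0: P_x = 0.
ΣF_y = 0: P_y − 550 = 0 → P_y = 550.0 lb.
ΣM about P: M_P − 550·7.5 = 0 → M_P = 4125 lb·ft.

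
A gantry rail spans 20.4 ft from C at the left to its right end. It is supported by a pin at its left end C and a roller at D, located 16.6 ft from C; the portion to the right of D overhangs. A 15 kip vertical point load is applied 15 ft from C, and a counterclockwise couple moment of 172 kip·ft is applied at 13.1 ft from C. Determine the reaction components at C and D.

C_x = 0, C_y = 11.81 kip, D_y = 3.193 kip

Moments about C: D_y·16.6 − 15·15 + 172 = 0 → D_y = 53/16.6 = 3.19277 ≈ 3.193 kip.
ΣF_y = 0: C_y + 3.19277 − 15 = 0 → C_y = 11.81 kip.
ΣF_x = 0: no horizontal applied forces, so C_x = 0.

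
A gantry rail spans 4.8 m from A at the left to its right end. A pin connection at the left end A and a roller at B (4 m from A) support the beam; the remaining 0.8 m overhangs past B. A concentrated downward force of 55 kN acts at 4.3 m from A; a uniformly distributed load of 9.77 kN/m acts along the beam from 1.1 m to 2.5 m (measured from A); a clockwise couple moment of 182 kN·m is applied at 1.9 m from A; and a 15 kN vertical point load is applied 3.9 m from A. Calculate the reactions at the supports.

Resultant of the distributed load: 9.77 × 1.4 = 13.678 kN at 1.8 m from A.
Moments about A: B_y·4 − 55·4.3 − (9.77·1.4)·1.8 − 182 − 15·3.9 = 0 → B_y = 501.6204/4 = 125.405 ≈ 125.4 kN.
ΣF_y = 0: A_y + 125.405 − 55 − 9.77·1.4 − 15 = 0 → A_y = -41.73 kN.
ΣF_x = 0: no horizontal applied forces, so A_x = 0.

A_x = 0, A_y = -41.73 kN, B_y = 125.4 kN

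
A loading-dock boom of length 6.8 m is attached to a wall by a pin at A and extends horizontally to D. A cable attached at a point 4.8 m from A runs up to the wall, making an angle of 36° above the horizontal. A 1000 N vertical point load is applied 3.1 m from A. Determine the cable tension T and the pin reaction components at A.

ΣM about A: T·sin36°·4.8 − 1000·3.1 = 0 → T = 3100/(4.8·0.587785) = 1098.76 ≈ 1099 N.
ΣF_x = 0: A_x − T·cos36° = 0 → A_x = 1098.76 × 0.809017 = 888.9 N.
ΣF_y = 0: A_y + T·sin36° − 1000 = 0 → A_y = 1000 − 1098.76 × 0.587785 = 354.2 N.

T = 1099 N, A_x = 888.9 N, A_y = 354.2 N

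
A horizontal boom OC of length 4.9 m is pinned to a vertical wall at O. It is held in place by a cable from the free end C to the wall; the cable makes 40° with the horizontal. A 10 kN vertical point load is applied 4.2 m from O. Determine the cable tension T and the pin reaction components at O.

ΣM about O: T·sin40°·4.9 − 10·4.2 = 0 → T = 42/(4.9·0.642788) = 13.3348 ≈ 13.33 kN.
ΣF_x = 0: O_x − T·cos40° = 0 → O_x = 13.3348 × 0.766044 = 10.22 kN.
ΣF_y = 0: O_y + T·sin40° − 10 = 0 → O_y = 10 − 13.3348 × 0.642788 = 1.429 kN.

T = 13.33 kN, O_x = 10.22 kN, O_y = 1.429 kN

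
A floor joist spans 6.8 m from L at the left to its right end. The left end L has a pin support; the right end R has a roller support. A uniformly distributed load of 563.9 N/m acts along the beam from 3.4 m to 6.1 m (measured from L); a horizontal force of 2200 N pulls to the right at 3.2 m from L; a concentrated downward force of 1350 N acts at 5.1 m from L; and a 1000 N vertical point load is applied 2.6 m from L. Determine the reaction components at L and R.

Resultant of the distributed load: 563.9 × 2.7 = 1522.53 N at 4.75 m from L.
Taking moments about L: R_y·6.8 − (563.9·2.7)·4.75 − 1350·5.1 − 1000·2.6 = 0 → R_y = 16717.0175/6.8 = 2458.38 ≈ 2458 N.
ΣF_y = 0: L_y + 2458.38 − 563.9·2.7 − 1350 − 1000 = 0 → L_y = 1414 N.
ΣF_x = 0: L_x + 2200 = 0 → L_x = -2200 N.

L_x = -2200 N, L_y = 1414 N, R_y = 2458 N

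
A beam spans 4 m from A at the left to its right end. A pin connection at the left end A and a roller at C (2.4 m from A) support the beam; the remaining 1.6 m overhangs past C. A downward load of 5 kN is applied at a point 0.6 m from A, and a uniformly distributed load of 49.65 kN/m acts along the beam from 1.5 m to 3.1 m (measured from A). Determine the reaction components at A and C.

A_x = 0, A_y = 7.060 kN, C_y = 77.38 kN

Resultant of the distributed load: 49.65 × 1.6 = 79.44 kN at 2.3 m from A.
Moments about A: C_y·2.4 − 5·0.6 − (49.65·1.6)·2.3 = 0 → C_y = 185.712/2.4 = 77.38 kN.
ΣF_y = 0: A_y + 77.38 − 5 − 49.65·1.6 = 0 → A_y = 7.060 kN.
ΣF_x = 0: no horizontal applied forces, so A_x = 0.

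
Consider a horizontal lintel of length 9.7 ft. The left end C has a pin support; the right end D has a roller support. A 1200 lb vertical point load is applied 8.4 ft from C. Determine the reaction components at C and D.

ΣM about C: D_y·9.7 − 1200·8.4 = 0 → D_y = 10080/9.7 = 1039.18 ≈ 1039 lb.
ΣF_y = 0: C_y + 1039.18 − 1200 = 0 → C_y = 160.8 lb.
ΣF_x = 0: no horizontal applied forces, so C_x = 0.

C_x = 0, C_y = 160.8 lb, D_y = 1039 lb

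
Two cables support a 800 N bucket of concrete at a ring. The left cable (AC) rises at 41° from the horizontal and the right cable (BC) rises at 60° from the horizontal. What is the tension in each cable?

ΣF_x = 0: −T_AC·cos41° + T_BC·cos60° = 0 → T_BC = 1.50942·T_AC.
ΣF_y = 0: T_AC·sin41° + T_BC·sin60° = 800.
Substitute: T_AC·(0.656059 + 1.50942·0.866025) = 800 → T_AC = 407.487 ≈ 407.5 N.
Then T_BC = 1.50942 × 407.487 = 615.1 N.

T_AC = 407.5 N, T_BC = 615.1 N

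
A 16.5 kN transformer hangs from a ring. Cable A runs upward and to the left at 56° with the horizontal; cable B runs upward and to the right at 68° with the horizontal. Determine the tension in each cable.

ΣF_x = 0: −T_A·cos56° + T_B·cos68° = 0 → T_B = 1.49275·T_A.
ΣF_y = 0: T_A·sin56° + T_B·sin68° = 16.5.
Substitute: T_A·(0.829038 + 1.49275·0.927184) = 16.5 → T_A = 7.45563 ≈ 7.456 kN.
Then T_B = 1.49275 × 7.45563 = 11.13 kN.

T_A = 7.456 kN, T_B = 11.13 kN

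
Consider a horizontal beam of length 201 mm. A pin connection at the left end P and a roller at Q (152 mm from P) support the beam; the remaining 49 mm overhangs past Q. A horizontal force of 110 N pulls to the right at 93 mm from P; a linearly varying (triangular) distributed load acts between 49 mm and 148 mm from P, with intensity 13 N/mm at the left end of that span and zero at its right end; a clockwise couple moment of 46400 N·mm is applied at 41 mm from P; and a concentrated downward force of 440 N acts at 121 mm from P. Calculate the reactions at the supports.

P_x = -110.0 N, P_y = 80.82 N, Q_y = 1003 N

Resultant of the triangular load: ½ × 13 × 99 = 643.5 N, acting at 82 mm from P (one-third of the span from the peak).
Taking moments about P: Q_y·152 − (½·13·99)·82 − 46400 − 440·121 = 0 → Q_y = 152407/152 = 1002.68 ≈ 1003 N.
ΣF_y = 0: P_y + 1002.68 − ½·13·99 − 440 = 0 → P_y = 80.82 N.
ΣF_x = 0: P_x + 110 = 0 → P_x = -110.0 N.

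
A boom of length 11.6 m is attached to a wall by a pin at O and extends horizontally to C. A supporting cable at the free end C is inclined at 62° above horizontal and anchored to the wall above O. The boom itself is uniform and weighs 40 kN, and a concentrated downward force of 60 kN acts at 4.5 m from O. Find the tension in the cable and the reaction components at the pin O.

ΣM about O: T·sin62°·11.6 − 40·5.8 − 60·4.5 = 0 → T = 502/(11.6·0.882948) = 49.0129 ≈ 49.01 kN.
ΣF_x = 0: O_x − T·cos62° = 0 → O_x = 49.0129 × 0.469472 = 23.01 kN.
ΣF_y = 0: O_y + T·sin62° − 40 − 60 = 0 → O_y = 100 − 49.0129 × 0.882948 = 56.72 kN.

T = 49.01 kN, O_x = 23.01 kN, O_y = 56.72 kN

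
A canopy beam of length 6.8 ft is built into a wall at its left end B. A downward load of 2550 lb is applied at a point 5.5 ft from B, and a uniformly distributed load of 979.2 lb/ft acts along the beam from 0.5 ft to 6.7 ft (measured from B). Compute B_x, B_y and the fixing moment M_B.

Resultant of the distributed load: 979.2 × 6.2 = 6071.04 lb at 3.6 ft from B.
ΣF_x = 0: B_x = 0.
ΣF_y = 0: B_y − 2550 − 979.2·6.2 = 0 → B_y = 8621 lb.
ΣM about B: M_B − 2550·5.5 − (979.2·6.2)·3.6 = 0 → M_B = 35880 lb·ft.

B_x = 0, B_y = 8621 lb, M_B = 35880 lb·ft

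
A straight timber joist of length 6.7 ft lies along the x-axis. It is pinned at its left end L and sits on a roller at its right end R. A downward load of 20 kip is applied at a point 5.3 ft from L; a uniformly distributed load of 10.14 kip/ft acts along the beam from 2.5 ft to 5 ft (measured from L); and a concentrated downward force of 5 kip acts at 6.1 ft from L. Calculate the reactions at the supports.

Resultant of the distributed load: 10.14 × 2.5 = 25.35 kip at 3.75 ft from L.
Moments about L: R_y·6.7 − 20·5.3 − (10.14·2.5)·3.75 − 5·6.1 = 0 → R_y = 231.5625/6.7 = 34.5616 ≈ 34.56 kip.
ΣF_y = 0: L_y + 34.5616 − 20 − 10.14·2.5 − 5 = 0 → L_y = 15.79 kip.
ΣF_x = 0: no horizontal applied forces, so L_x = 0.

L_x = 0, L_y = 15.79 kip, R_y = 34.56 kip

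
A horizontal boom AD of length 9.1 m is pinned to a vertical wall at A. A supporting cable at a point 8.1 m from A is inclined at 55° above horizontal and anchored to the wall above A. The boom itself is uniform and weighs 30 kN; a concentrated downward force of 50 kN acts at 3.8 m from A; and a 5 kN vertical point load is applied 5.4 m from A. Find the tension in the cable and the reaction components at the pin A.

T = 53.28 kN, A_x = 30.56 kN, A_y = 41.36 kN

ΣM about A: T·sin55°·8.1 − 30·4.55 − 50·3.8 − 5·5.4 = 0 → T = 353.5/(8.1·0.819152) = 53.277 ≈ 53.28 kN.
ΣF_x = 0: A_x − T·cos55° = 0 → A_x = 53.277 × 0.573576 = 30.56 kN.
ΣF_y = 0: A_y + T·sin55° − 30 − 50 − 5 = 0 → A_y = 85 − 53.277 × 0.819152 = 41.36 kN.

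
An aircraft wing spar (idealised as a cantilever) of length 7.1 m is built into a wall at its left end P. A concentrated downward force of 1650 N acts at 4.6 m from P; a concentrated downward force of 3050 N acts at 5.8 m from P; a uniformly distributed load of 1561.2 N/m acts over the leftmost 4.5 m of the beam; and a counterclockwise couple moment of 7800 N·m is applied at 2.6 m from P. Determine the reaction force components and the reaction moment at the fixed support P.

P_x = 0, P_y = 11730 N, M_P = 33290 N·m

Resultant of the distributed load: 1561.2 × 4.5 = 7025.4 N at 2.25 m from P.
ΣF_x = 0: P_x = 0.
ΣF_y = 0: P_y − 1650 − 3050 − 1561.2·4.5 = 0 → P_y = 11730 N.
ΣM about P: M_P − 1650·4.6 − 3050·5.8 − (1561.2·4.5)·2.25 + 7800 = 0 → M_P = 33290 N·m.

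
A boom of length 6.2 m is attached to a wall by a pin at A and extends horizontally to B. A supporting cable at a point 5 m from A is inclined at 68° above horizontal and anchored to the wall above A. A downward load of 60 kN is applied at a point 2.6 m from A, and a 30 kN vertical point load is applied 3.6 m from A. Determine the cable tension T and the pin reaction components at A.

T = 56.95 kN, A_x = 21.33 kN, A_y = 37.20 kN

ΣM about A: T·sin68°·5 − 60·2.6 − 30·3.6 = 0 → T = 264/(5·0.927184) = 56.9466 ≈ 56.95 kN.
ΣF_x = 0: A_x − T·cos68° = 0 → A_x = 56.9466 × 0.374607 = 21.33 kN.
ΣF_y = 0: A_y + T·sin68° − 60 − 30 = 0 → A_y = 90 − 56.9466 × 0.927184 = 37.20 kN.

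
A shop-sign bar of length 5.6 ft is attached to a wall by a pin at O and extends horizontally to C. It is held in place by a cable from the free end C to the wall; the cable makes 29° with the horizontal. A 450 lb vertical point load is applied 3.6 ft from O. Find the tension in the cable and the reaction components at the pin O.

ΣM about O: T·sin29°·5.6 − 450·3.6 = 0 → T = 1620/(5.6·0.48481) = 596.699 ≈ 596.7 lb.
ΣF_x = 0: O_x − T·cos29° = 0 → O_x = 596.699 × 0.87462 = 521.9 lb.
ΣF_y = 0: O_y + T·sin29° − 450 = 0 → O_y = 450 − 596.699 × 0.48481 = 160.7 lb.

T = 596.7 lb, O_x = 521.9 lb, O_y = 160.7 lb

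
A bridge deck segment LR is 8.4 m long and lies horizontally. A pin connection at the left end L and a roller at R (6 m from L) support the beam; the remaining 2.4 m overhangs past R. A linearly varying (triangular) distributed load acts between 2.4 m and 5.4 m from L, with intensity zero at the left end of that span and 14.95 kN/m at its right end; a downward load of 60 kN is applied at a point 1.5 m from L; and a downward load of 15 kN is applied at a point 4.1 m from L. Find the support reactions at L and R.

Resultant of the triangular load: ½ × 14.95 × 3 = 22.425 kN, acting at 4.4 m from L (one-third of the span from the peak).
Taking moments about L: R_y·6 − (½·14.95·3)·4.4 − 60·1.5 − 15·4.1 = 0 → R_y = 250.17/6 = 41.695 ≈ 41.70 kN.
ΣF_y = 0: L_y + 41.695 − ½·14.95·3 − 60 − 15 = 0 → L_y = 55.73 kN.
ΣF_x = 0: no horizontal applied forces, so L_x = 0.

L_x = 0, L_y = 55.73 kN, R_y = 41.70 kN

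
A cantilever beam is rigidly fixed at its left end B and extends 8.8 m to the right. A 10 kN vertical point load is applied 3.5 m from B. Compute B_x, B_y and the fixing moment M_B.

B_x = 0, B_y = 10.00 kN, M_B = 35.00 kN·m

ΣF_x = 0: B_x = 0.
ΣF_y = 0: B_y − 10 = 0 → B_y = 10.00 kN.
ΣM about B: M_B − 10·3.5 = 0 → M_B = 35.00 kN·m.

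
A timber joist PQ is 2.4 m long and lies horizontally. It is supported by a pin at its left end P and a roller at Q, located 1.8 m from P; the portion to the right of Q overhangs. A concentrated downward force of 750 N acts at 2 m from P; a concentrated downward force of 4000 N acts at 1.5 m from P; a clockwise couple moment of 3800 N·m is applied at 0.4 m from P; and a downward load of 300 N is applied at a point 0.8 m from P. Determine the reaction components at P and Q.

P_x = 0, P_y = -1361 N, Q_y = 6411 N

Taking moments about P: Q_y·1.8 − 750·2 − 4000·1.5 − 3800 − 300·0.8 = 0 → Q_y = 11540/1.8 = 6411.11 ≈ 6411 N.
ΣF_y = 0: P_y + 6411.11 − 750 − 4000 − 300 = 0 → P_y = -1361 N.
ΣF_x = 0: no horizontal applied forces, so P_x = 0.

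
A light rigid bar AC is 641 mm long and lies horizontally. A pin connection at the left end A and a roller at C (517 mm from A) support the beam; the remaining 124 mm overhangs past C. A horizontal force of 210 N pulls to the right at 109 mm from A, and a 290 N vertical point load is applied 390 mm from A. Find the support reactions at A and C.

Moments about A: C_y·517 − 290·390 = 0 → C_y = 113100/517 = 218.762 ≈ 218.8 N.
ΣF_y = 0: A_y + 218.762 − 290 = 0 → A_y = 71.24 N.
ΣF_x = 0: A_x + 210 = 0 → A_x = -210.0 N.

A_x = -210.0 N, A_y = 71.24 N, C_y = 218.8 N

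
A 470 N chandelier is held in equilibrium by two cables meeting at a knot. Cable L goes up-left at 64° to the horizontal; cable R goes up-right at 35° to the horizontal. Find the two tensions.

ΣF_x = 0: −T_L·cos64° + T_R·cos35° = 0 → T_R = 0.535152·T_L.
ΣF_y = 0: T_L·sin64° + T_R·sin35° = 470.
Substitute: T_L·(0.898794 + 0.535152·0.573576) = 470 → T_L = 389.801 ≈ 389.8 N.
Then T_R = 0.535152 × 389.801 = 208.6 N.

T_L = 389.8 N, T_R = 208.6 N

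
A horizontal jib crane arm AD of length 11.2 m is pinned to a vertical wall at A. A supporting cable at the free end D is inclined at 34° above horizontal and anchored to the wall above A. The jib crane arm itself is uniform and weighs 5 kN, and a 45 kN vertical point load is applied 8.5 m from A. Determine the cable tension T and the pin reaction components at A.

ΣM about A: T·sin34°·11.2 − 5·5.6 − 45·8.5 = 0 → T = 410.5/(11.2·0.559193) = 65.5441 ≈ 65.54 kN.
ΣF_x = 0: A_x − T·cos34° = 0 → A_x = 65.5441 × 0.829038 = 54.34 kN.
ΣF_y = 0: A_y + T·sin34° − 5 − 45 = 0 → A_y = 50 − 65.5441 × 0.559193 = 13.35 kN.

T = 65.54 kN, A_x = 54.34 kN, A_y = 13.35 kN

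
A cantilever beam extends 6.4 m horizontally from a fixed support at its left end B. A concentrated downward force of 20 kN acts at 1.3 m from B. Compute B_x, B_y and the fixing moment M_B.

B_x = 0, B_y = 20.00 kN, M_B = 26.00 kN·m

ΣF_x = 0: B_x = 0.
ΣF_y = 0: B_y − 20 = 0 → B_y = 20.00 kN.
ΣM about B: M_B − 20·1.3 = 0 → M_B = 26.00 kN·m.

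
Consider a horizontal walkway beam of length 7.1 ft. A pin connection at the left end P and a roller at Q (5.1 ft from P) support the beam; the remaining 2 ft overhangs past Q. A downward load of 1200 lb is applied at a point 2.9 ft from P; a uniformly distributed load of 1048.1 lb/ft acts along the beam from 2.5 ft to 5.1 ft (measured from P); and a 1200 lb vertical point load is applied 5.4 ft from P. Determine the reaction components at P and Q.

Resultant of the distributed load: 1048.1 × 2.6 = 2725.06 lb at 3.8 ft from P.
Moments about P: Q_y·5.1 − 1200·2.9 − (1048.1·2.6)·3.8 − 1200·5.4 = 0 → Q_y = 20315.228/5.1 = 3983.38 ≈ 3983 lb.
ΣF_y = 0: P_y + 3983.38 − 1200 − 1048.1·2.6 − 1200 = 0 → P_y = 1142 lb.
ΣF_x = 0: no horizontal applied forces, so P_x = 0.

P_x = 0, P_y = 1142 lb, Q_y = 3983 lb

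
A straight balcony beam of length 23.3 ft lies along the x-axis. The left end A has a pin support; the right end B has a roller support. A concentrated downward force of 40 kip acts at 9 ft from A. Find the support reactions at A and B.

Moments about A: B_y·23.3 − 40·9 = 0 → B_y = 360/23.3 = 15.4506 ≈ 15.45 kip.
ΣF_y = 0: A_y + 15.4506 − 40 = 0 → A_y = 24.55 kip.
ΣF_x = 0: no horizontal applied forces, so A_x = 0.

A_x = 0, A_y = 24.55 kip, B_y = 15.45 kip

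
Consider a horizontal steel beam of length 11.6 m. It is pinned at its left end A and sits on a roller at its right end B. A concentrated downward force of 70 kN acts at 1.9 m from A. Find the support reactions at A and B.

A_x = 0, A_y = 58.53 kN, B_y = 11.47 kN

ΣM about A: B_y·11.6 − 70·1.9 = 0 → B_y = 133/11.6 = 11.4655 ≈ 11.47 kN.
ΣF_y = 0: A_y + 11.4655 − 70 = 0 → A_y = 58.53 kN.
ΣF_x = 0: no horizontal applied forces, so A_x = 0.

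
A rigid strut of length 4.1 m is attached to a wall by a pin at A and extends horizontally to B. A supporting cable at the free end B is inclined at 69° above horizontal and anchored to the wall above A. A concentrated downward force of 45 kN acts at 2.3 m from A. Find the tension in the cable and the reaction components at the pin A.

ΣM about A: T·sin69°·4.1 − 45·2.3 = 0 → T = 103.5/(4.1·0.93358) = 27.0399 ≈ 27.04 kN.
ΣF_x = 0: A_x − T·cos69° = 0 → A_x = 27.0399 × 0.358368 = 9.690 kN.
ΣF_y = 0: A_y + T·sin69° − 45 = 0 → A_y = 45 − 27.0399 × 0.93358 = 19.76 kN.

T = 27.04 kN, A_x = 9.690 kN, A_y = 19.76 kN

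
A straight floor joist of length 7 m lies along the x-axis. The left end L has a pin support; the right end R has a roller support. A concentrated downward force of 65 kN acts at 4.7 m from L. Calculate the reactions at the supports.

L_x = 0, L_y = 21.36 kN, R_y = 43.64 kN

Moments about L: R_y·7 − 65·4.7 = 0 → R_y = 305.5/7 = 43.6429 ≈ 43.64 kN.
ΣF_y = 0: L_y + 43.6429 − 65 = 0 → L_y = 21.36 kN.
ΣF_x = 0: no horizontal applied forces, so L_x = 0.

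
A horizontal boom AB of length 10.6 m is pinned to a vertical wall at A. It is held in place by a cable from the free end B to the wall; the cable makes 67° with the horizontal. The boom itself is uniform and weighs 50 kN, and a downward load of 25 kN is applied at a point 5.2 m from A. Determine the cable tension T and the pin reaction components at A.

ΣM about A: T·sin67°·10.6 − 50·5.3 − 25·5.2 = 0 → T = 395/(10.6·0.920505) = 40.4823 ≈ 40.48 kN.
ΣF_x = 0: A_x − T·cos67° = 0 → A_x = 40.4823 × 0.390731 = 15.82 kN.
ΣF_y = 0: A_y + T·sin67° − 50 − 25 = 0 → A_y = 75 − 40.4823 × 0.920505 = 37.74 kN.

T = 40.48 kN, A_x = 15.82 kN, A_y = 37.74 kN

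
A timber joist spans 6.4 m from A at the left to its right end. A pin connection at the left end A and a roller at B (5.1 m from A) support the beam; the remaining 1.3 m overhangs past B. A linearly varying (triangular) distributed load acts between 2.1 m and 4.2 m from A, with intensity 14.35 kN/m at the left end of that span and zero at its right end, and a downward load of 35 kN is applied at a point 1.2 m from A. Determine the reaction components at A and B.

Resultant of the triangular load: ½ × 14.35 × 2.1 = 15.0675 kN, acting at 2.8 m from A (one-third of the span from the peak).
ΣM about A: B_y·5.1 − (½·14.35·2.1)·2.8 − 35·1.2 = 0 → B_y = 84.189/5.1 = 16.5076 ≈ 16.51 kN.
ΣF_y = 0: A_y + 16.5076 − ½·14.35·2.1 − 35 = 0 → A_y = 33.56 kN.
ΣF_x = 0: no horizontal applied forces, so A_x = 0.

A_x = 0, A_y = 33.56 kN, B_y = 16.51 kN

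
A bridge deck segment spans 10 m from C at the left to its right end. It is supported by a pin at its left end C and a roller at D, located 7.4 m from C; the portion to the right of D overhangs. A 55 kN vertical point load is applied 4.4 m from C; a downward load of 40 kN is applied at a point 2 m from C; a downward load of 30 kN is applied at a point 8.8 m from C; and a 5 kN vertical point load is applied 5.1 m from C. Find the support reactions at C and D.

C_x = 0, C_y = 47.36 kN, D_y = 82.64 kN

Moments about C: D_y·7.4 − 55·4.4 − 40·2 − 30·8.8 − 5·5.1 = 0 → D_y = 611.5/7.4 = 82.6351 ≈ 82.64 kN.
ΣF_y = 0: C_y + 82.6351 − 55 − 40 − 30 − 5 = 0 → C_y = 47.36 kN.
ΣF_x = 0: no horizontal applied forces, so C_x = 0.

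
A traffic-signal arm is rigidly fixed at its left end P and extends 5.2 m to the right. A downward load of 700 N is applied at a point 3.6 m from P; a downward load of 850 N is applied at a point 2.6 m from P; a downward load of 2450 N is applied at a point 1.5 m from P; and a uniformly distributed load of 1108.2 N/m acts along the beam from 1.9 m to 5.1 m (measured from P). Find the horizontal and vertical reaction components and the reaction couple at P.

Resultant of the distributed load: 1108.2 × 3.2 = 3546.24 N at 3.5 m from P.
ΣF_x = 0: P_x = 0.
ΣF_y = 0: P_y − 700 − 850 − 2450 − 1108.2·3.2 = 0 → P_y = 7546 N.
ΣM about P: M_P − 700·3.6 − 850·2.6 − 2450·1.5 − (1108.2·3.2)·3.5 = 0 → M_P = 20820 N·m.

P_x = 0, P_y = 7546 N, M_P = 20820 N·m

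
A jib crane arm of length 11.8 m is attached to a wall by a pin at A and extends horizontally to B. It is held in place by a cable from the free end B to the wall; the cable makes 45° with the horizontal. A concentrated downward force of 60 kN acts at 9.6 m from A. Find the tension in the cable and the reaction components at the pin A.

T = 69.03 kN, A_x = 48.81 kN, A_y = 11.19 kN

ΣM about A: T·sin45°·11.8 − 60·9.6 = 0 → T = 576/(11.8·0.707107) = 69.0328 ≈ 69.03 kN.
ΣF_x = 0: A_x − T·cos45° = 0 → A_x = 69.0328 × 0.707107 = 48.81 kN.
ΣF_y = 0: A_y + T·sin45° − 60 = 0 → A_y = 60 − 69.0328 × 0.707107 = 11.19 kN.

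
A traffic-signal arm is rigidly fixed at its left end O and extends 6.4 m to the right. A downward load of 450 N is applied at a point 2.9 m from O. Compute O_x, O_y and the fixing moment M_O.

ΣF_x = 0: O_x = 0.
ΣF_y = 0: O_y − 450 = 0 → O_y = 450.0 N.
ΣM about O: M_O − 450·2.9 = 0 → M_O = 1305 N·m.

O_x = 0, O_y = 450.0 N, M_O = 1305 N·m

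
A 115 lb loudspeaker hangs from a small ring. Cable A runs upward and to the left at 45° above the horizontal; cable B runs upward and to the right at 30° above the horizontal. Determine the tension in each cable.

ΣF_x = 0: −T_A·cos45° + T_B·cos30° = 0 → T_B = 0.816497·T_A.
ΣF_y = 0: T_A·sin45° + T_B·sin30° = 115.
Substitute: T_A·(0.707107 + 0.816497·0.5) = 115 → T_A = 103.106 ≈ 103.1 lb.
Then T_B = 0.816497 × 103.106 = 84.19 lb.

T_A = 103.1 lb, T_B = 84.19 lb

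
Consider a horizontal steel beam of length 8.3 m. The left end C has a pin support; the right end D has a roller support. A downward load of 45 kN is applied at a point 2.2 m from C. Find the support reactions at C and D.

C_x = 0, C_y = 33.07 kN, D_y = 11.93 kN

Taking moments about C: D_y·8.3 − 45·2.2 = 0 → D_y = 99/8.3 = 11.9277 ≈ 11.93 kN.
ΣF_y = 0: C_y + 11.9277 − 45 = 0 → C_y = 33.07 kN.
ΣF_x = 0: no horizontal applied forces, so C_x = 0.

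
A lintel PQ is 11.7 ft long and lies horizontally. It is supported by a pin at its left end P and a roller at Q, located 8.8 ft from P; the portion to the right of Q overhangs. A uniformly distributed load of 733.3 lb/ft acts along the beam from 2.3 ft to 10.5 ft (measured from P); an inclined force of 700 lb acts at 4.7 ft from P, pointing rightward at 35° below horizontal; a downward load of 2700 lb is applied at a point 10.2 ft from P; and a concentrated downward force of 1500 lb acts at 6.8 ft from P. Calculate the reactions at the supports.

Resultant of the distributed load: 733.3 × 8.2 = 6013.06 lb at 6.4 ft from P.
Taking moments about P: Q_y·8.8 − (733.3·8.2)·6.4 − 700·sin35°·4.7 − 2700·10.2 − 1500·6.8 = 0 → Q_y = 78110.7/8.8 = 8876.22 ≈ 8876 lb.
ΣF_y = 0: P_y + 8876.22 − 733.3·8.2 − 700·sin35° − 2700 − 1500 = 0 → P_y = 1738 lb.
ΣF_x = 0: P_x + 700·cos35° = 0 → P_x = -573.4 lb.

P_x = -573.4 lb, P_y = 1738 lb, Q_y = 8876 lb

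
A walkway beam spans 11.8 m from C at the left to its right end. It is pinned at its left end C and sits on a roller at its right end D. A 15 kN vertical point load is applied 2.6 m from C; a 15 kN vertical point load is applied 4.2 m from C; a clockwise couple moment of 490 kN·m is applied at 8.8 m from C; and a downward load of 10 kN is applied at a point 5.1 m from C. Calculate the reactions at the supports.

Moments about C: D_y·11.8 − 15·2.6 − 15·4.2 − 490 − 10·5.1 = 0 → D_y = 643/11.8 = 54.4915 ≈ 54.49 kN.
ΣF_y = 0: C_y + 54.4915 − 15 − 15 − 10 = 0 → C_y = -14.49 kN.
ΣF_x = 0: no horizontal applied forces, so C_x = 0.

C_x = 0, C_y = -14.49 kN, D_y = 54.49 kN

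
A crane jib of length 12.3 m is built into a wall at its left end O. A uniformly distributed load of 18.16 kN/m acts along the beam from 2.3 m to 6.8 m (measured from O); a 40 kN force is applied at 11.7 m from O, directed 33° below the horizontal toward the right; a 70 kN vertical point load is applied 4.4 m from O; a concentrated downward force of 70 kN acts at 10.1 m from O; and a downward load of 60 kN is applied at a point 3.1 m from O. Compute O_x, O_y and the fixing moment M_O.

O_x = -33.55 kN, O_y = 303.5 kN, M_O = 1828 kN·m

Resultant of the distributed load: 18.16 × 4.5 = 81.72 kN at 4.55 m from O.
ΣF_x = 0: O_x + 40·cos33° = 0 → O_x = -33.55 kN.
ΣF_y = 0: O_y − 18.16·4.5 − 40·sin33° − 70 − 70 − 60 = 0 → O_y = 303.5 kN.
ΣM about O: M_O − (18.16·4.5)·4.55 − 40·sin33°·11.7 − 70·4.4 − 70·10.1 − 60·3.1 = 0 → M_O = 1828 kN·m.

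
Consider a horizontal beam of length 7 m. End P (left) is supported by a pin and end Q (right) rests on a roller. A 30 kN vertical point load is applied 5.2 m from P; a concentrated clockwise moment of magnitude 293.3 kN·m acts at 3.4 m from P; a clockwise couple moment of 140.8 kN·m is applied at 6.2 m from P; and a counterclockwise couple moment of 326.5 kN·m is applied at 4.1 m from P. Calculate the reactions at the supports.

P_x = 0, P_y = -7.657 kN, Q_y = 37.66 kN

Moments about P: Q_y·7 − 30·5.2 − 293.3 − 140.8 + 326.5 = 0 → Q_y = 263.6/7 = 37.6571 ≈ 37.66 kN.
ΣF_y = 0: P_y + 37.6571 − 30 = 0 → P_y = -7.657 kN.
ΣF_x = 0: no horizontal applied forces, so P_x = 0.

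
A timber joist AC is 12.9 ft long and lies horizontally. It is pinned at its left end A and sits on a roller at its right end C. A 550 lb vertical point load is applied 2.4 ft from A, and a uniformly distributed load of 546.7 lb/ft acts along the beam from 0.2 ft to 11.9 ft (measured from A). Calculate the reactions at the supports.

A_x = 0, A_y = 3844 lb, C_y = 3102 lb

Resultant of the distributed load: 546.7 × 11.7 = 6396.39 lb at 6.05 ft from A.
ΣM about A: C_y·12.9 − 550·2.4 − (546.7·11.7)·6.05 = 0 → C_y = 40018.1595/12.9 = 3102.18 ≈ 3102 lb.
ΣF_y = 0: A_y + 3102.18 − 550 − 546.7·11.7 = 0 → A_y = 3844 lb.
ΣF_x = 0: no horizontal applied forces, so A_x = 0.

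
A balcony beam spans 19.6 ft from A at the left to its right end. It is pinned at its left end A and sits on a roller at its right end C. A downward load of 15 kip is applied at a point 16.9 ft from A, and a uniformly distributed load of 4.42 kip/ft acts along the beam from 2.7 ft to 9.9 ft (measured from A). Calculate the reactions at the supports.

Resultant of the distributed load: 4.42 × 7.2 = 31.824 kip at 6.3 ft from A.
Taking moments about A: C_y·19.6 − 15·16.9 − (4.42·7.2)·6.3 = 0 → C_y = 453.9912/19.6 = 23.1628 ≈ 23.16 kip.
ΣF_y = 0: A_y + 23.1628 − 15 − 4.42·7.2 = 0 → A_y = 23.66 kip.
ΣF_x = 0: no horizontal applied forces, so A_x = 0.

A_x = 0, A_y = 23.66 kip, C_y = 23.16 kip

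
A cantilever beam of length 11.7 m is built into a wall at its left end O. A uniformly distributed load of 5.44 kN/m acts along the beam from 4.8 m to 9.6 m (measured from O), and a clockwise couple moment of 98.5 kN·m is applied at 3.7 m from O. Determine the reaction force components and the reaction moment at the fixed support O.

Resultant of the distributed load: 5.44 × 4.8 = 26.112 kN at 7.2 m from O.
ΣF_x = 0: O_x = 0.
ΣF_y = 0: O_y − 5.44·4.8 = 0 → O_y = 26.11 kN.
ΣM about O: M_O − (5.44·4.8)·7.2 − 98.5 = 0 → M_O = 286.5 kN·m.

O_x = 0, O_y = 26.11 kN, M_O = 286.5 kN·m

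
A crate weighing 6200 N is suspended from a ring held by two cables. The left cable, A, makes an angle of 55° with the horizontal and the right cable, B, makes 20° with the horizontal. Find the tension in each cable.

T_A = 6032 N, T_B = 3682 N

ΣF_x = 0: −T_A·cos55° + T_B·cos20° = 0 → T_B = 0.610387·T_A.
ΣF_y = 0: T_A·sin55° + T_B·sin20° = 6200.
Substitute: T_A·(0.819152 + 0.610387·0.34202) = 6200 → T_A = 6031.62 ≈ 6032 N.
Then T_B = 0.610387 × 6031.62 = 3682 N.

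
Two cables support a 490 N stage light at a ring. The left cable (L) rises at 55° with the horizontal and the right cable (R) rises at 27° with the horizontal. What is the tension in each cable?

T_L = 440.9 N, T_R = 283.8 N

ΣF_x = 0: −T_L·cos55° + T_R·cos27° = 0 → T_R = 0.64374·T_L.
ΣF_y = 0: T_L·sin55° + T_R·sin27° = 490.
Substitute: T_L·(0.819152 + 0.64374·0.45399) = 490 → T_L = 440.884 ≈ 440.9 N.
Then T_R = 0.64374 × 440.884 = 283.8 N.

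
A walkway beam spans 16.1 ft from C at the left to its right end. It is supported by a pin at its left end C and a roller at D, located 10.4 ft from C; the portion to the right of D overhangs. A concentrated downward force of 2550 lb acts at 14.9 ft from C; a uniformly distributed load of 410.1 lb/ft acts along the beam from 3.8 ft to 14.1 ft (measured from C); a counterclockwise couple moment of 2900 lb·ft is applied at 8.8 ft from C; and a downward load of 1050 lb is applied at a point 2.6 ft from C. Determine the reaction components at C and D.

Resultant of the distributed load: 410.1 × 10.3 = 4224.03 lb at 8.95 ft from C.
Moments about C: D_y·10.4 − 2550·14.9 − (410.1·10.3)·8.95 + 2900 − 1050·2.6 = 0 → D_y = 75630.0685/10.4 = 7272.12 ≈ 7272 lb.
ΣF_y = 0: C_y + 7272.12 − 2550 − 410.1·10.3 − 1050 = 0 → C_y = 551.9 lb.
ΣF_x = 0: no horizontal applied forces, so C_x = 0.

C_x = 0, C_y = 551.9 lb, D_y = 7272 lb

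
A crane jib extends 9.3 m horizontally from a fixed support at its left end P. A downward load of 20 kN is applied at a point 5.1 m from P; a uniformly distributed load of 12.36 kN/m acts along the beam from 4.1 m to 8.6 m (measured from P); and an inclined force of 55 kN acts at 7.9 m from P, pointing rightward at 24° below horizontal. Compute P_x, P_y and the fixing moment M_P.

P_x = -50.25 kN, P_y = 97.99 kN, M_P = 631.9 kN·m

Resultant of the distributed load: 12.36 × 4.5 = 55.62 kN at 6.35 m from P.
ΣF_x = 0: P_x + 55·cos24° = 0 → P_x = -50.25 kN.
ΣF_y = 0: P_y − 20 − 12.36·4.5 − 55·sin24° = 0 → P_y = 97.99 kN.
ΣM about P: M_P − 20·5.1 − (12.36·4.5)·6.35 − 55·sin24°·7.9 = 0 → M_P = 631.9 kN·m.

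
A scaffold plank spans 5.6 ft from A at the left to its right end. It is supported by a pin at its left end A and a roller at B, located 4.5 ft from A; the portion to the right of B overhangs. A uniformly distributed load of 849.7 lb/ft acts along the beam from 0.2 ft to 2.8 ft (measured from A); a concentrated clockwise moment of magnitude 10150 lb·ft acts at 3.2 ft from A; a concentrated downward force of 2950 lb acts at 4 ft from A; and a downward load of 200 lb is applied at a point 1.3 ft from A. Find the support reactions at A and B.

Resultant of the distributed load: 849.7 × 2.6 = 2209.22 lb at 1.5 ft from A.
ΣM about A: B_y·4.5 − (849.7·2.6)·1.5 − 10150 − 2950·4 − 200·1.3 = 0 → B_y = 25523.83/4.5 = 5671.96 ≈ 5672 lb.
ΣF_y = 0: A_y + 5671.96 − 849.7·2.6 − 2950 − 200 = 0 → A_y = -312.7 lb.
ΣF_x = 0: no horizontal applied forces, so A_x = 0.

A_x = 0, A_y = -312.7 lb, B_y = 5672 lb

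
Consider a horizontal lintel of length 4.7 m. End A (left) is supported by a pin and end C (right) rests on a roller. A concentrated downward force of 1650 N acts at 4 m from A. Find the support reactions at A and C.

A_x = 0, A_y = 245.7 N, C_y = 1404 N

ΣM about A: C_y·4.7 − 1650·4 = 0 → C_y = 6600/4.7 = 1404.26 ≈ 1404 N.
ΣF_y = 0: A_y + 1404.26 − 1650 = 0 → A_y = 245.7 N.
ΣF_x = 0: no horizontal applied forces, so A_x = 0.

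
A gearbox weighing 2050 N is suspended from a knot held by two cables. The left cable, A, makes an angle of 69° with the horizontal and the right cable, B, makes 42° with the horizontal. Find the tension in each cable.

ΣF_x = 0: −T_A·cos69° + T_B·cos42° = 0 → T_B = 0.482232·T_A.
ΣF_y = 0: T_A·sin69° + T_B·sin42° = 2050.
Substitute: T_A·(0.93358 + 0.482232·0.669131) = 2050 → T_A = 1631.83 ≈ 1632 N.
Then T_B = 0.482232 × 1631.83 = 786.9 N.

T_A = 1632 N, T_B = 786.9 N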